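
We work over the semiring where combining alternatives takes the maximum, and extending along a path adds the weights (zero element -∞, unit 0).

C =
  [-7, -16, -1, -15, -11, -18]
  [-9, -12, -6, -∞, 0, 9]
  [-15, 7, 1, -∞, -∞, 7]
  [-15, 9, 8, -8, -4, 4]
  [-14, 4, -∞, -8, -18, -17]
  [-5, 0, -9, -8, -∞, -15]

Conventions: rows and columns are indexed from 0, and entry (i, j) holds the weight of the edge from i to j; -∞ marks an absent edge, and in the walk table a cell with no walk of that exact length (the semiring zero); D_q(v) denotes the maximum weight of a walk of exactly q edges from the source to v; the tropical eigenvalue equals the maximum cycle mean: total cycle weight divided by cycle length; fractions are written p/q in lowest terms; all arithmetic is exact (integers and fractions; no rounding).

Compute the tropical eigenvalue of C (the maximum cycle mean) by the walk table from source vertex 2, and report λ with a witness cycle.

q=0: [-∞, -∞, 0, -∞, -∞, -∞]
q=1: [-15, 7, 1, -∞, -∞, 7]
q=2: [2, 8, 2, -1, 7, 16]
q=3: [11, 16, 7, 8, 8, 17]
q=4: [12, 17, 16, 9, 16, 25]
q=5: [20, 25, 17, 17, 17, 26]
q=6: [21, 26, 25, 18, 25, 34]
Optimal cycle mean attained by: cycle 1->5->1, total 9 + 0, length 2.
Answer: λ = 9/2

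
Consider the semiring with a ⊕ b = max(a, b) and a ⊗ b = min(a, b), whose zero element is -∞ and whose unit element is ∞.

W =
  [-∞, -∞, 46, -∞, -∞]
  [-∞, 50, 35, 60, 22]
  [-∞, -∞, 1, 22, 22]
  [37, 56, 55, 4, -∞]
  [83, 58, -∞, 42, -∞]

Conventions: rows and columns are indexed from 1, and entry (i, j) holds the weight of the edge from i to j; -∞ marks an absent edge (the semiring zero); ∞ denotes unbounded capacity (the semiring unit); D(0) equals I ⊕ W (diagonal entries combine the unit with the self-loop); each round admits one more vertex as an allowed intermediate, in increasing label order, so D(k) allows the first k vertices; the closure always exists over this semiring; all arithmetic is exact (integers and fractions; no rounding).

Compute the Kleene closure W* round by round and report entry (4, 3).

D(0):
  [∞, -∞, 46, -∞, -∞]
  [-∞, ∞, 35, 60, 22]
  [-∞, -∞, ∞, 22, 22]
  [37, 56, 55, ∞, -∞]
  [83, 58, -∞, 42, ∞]
D(1):
  [∞, -∞, 46, -∞, -∞]
  [-∞, ∞, 35, 60, 22]
  [-∞, -∞, ∞, 22, 22]
  [37, 56, 55, ∞, -∞]
  [83, 58, 46, 42, ∞]
D(2):
  [∞, -∞, 46, -∞, -∞]
  [-∞, ∞, 35, 60, 22]
  [-∞, -∞, ∞, 22, 22]
  [37, 56, 55, ∞, 22]
  [83, 58, 46, 58, ∞]
D(3):
  [∞, -∞, 46, 22, 22]
  [-∞, ∞, 35, 60, 22]
  [-∞, -∞, ∞, 22, 22]
  [37, 56, 55, ∞, 22]
  [83, 58, 46, 58, ∞]
D(4):
  [∞, 22, 46, 22, 22]
  [37, ∞, 55, 60, 22]
  [22, 22, ∞, 22, 22]
  [37, 56, 55, ∞, 22]
  [83, 58, 55, 58, ∞]
D(5):
  [∞, 22, 46, 22, 22]
  [37, ∞, 55, 60, 22]
  [22, 22, ∞, 22, 22]
  [37, 56, 55, ∞, 22]
  [83, 58, 55, 58, ∞]
Answer: W*[4][3] = 55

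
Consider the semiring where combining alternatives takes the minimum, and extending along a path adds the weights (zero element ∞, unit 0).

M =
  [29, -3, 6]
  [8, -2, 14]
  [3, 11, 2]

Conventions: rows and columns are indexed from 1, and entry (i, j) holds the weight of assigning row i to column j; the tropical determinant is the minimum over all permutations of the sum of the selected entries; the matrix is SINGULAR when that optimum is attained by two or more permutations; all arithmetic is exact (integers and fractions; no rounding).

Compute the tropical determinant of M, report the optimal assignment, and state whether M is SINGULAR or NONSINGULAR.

σ = (1, 2, 3): 29 + (-2) + 2 = 29
σ = (1, 3, 2): 29 + 14 + 11 = 54
σ = (2, 1, 3): (-3) + 8 + 2 = 7
σ = (2, 3, 1): (-3) + 14 + 3 = 14
σ = (3, 1, 2): 6 + 8 + 11 = 25
σ = (3, 2, 1): 6 + (-2) + 3 = 7
Optimal value attained by: σ = (2, 1, 3).
Answer: det⊕(M) = 7; verdict: SINGULAR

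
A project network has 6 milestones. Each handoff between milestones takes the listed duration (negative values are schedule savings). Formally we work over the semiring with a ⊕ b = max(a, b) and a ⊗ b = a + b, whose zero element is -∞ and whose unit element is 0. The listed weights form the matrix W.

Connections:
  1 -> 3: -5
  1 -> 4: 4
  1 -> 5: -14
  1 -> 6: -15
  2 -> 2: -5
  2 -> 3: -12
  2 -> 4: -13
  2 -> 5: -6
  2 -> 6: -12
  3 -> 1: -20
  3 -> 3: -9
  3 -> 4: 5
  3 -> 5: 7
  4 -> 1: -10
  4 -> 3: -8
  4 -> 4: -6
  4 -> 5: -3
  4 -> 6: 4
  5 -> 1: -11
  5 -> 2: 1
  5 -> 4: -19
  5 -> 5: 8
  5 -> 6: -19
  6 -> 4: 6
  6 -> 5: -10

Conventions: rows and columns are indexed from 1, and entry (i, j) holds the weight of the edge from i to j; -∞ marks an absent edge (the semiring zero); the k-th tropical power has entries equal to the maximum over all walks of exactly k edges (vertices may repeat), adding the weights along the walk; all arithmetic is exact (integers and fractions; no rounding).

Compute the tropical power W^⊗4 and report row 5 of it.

W^⊗2:
  [-6, -13, -4, 0, 2, 8]
  [-17, -5, -17, -6, 2, -9]
  [-4, 8, -3, -1, 15, 9]
  [-14, -2, -14, 10, 5, -2]
  [-3, 9, -11, -7, 16, -11]
  [-4, -9, -2, 0, 3, 10]
W^⊗3:
  [-9, 3, -8, 14, 10, 4]
  [-9, 3, -14, -3, 10, -2]
  [4, 16, -4, 15, 23, 3]
  [0, 6, 2, 4, 13, 14]
  [5, 17, -3, 1, 24, -3]
  [-8, 4, -8, 16, 11, 4]
W^⊗4:
  [4, 11, 6, 10, 18, 18]
  [-1, 11, -9, 4, 18, 1]
  [12, 24, 7, 9, 31, 19]
  [2, 14, -4, 20, 21, 8]
  [13, 25, 5, 9, 32, 5]
  [6, 12, 8, 10, 19, 20]
Answer: row 5 of W^⊗4 = [13, 25, 5, 9, 32, 5]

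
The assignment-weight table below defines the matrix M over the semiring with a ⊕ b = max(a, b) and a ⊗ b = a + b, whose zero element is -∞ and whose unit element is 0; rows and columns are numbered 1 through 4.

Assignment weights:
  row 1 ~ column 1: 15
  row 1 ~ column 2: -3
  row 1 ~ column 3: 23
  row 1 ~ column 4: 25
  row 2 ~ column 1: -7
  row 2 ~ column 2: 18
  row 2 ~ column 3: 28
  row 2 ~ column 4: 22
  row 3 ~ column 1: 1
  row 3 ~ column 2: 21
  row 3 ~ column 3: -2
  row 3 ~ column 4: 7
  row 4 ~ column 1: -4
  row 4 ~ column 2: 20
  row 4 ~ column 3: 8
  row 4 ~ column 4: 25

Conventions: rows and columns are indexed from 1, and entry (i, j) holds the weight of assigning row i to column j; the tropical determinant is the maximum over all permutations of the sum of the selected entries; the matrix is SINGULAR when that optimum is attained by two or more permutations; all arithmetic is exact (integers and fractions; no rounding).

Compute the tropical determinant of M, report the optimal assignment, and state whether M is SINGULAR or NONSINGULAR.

σ = (1, 2, 3, 4): 15 + 18 + (-2) + 25 = 56
σ = (1, 2, 4, 3): 15 + 18 + 7 + 8 = 48
σ = (1, 3, 2, 4): 15 + 28 + 21 + 25 = 89
σ = (1, 3, 4, 2): 15 + 28 + 7 + 20 = 70
σ = (1, 4, 2, 3): 15 + 22 + 21 + 8 = 66
σ = (1, 4, 3, 2): 15 + 22 + (-2) + 20 = 55
σ = (2, 1, 3, 4): (-3) + (-7) + (-2) + 25 = 13
σ = (2, 1, 4, 3): (-3) + (-7) + 7 + 8 = 5
σ = (2, 3, 1, 4): (-3) + 28 + 1 + 25 = 51
σ = (2, 3, 4, 1): (-3) + 28 + 7 + (-4) = 28
σ = (2, 4, 1, 3): (-3) + 22 + 1 + 8 = 28
σ = (2, 4, 3, 1): (-3) + 22 + (-2) + (-4) = 13
σ = (3, 1, 2, 4): 23 + (-7) + 21 + 25 = 62
σ = (3, 1, 4, 2): 23 + (-7) + 7 + 20 = 43
σ = (3, 2, 1, 4): 23 + 18 + 1 + 25 = 67
σ = (3, 2, 4, 1): 23 + 18 + 7 + (-4) = 44
σ = (3, 4, 1, 2): 23 + 22 + 1 + 20 = 66
σ = (3, 4, 2, 1): 23 + 22 + 21 + (-4) = 62
σ = (4, 1, 2, 3): 25 + (-7) + 21 + 8 = 47
σ = (4, 1, 3, 2): 25 + (-7) + (-2) + 20 = 36
σ = (4, 2, 1, 3): 25 + 18 + 1 + 8 = 52
σ = (4, 2, 3, 1): 25 + 18 + (-2) + (-4) = 37
σ = (4, 3, 1, 2): 25 + 28 + 1 + 20 = 74
σ = (4, 3, 2, 1): 25 + 28 + 21 + (-4) = 70
Optimal value attained by: σ = (1, 3, 2, 4).
Answer: det⊕(M) = 89; verdict: NONSINGULAR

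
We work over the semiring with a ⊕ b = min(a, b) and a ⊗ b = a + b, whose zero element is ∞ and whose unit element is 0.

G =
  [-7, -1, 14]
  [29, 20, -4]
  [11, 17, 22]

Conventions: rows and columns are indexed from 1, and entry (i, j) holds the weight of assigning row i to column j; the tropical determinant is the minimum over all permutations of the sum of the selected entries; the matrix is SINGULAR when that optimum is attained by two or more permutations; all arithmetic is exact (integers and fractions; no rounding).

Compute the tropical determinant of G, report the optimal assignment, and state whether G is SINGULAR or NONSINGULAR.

σ = (1, 2, 3): (-7) + 20 + 22 = 35
σ = (1, 3, 2): (-7) + (-4) + 17 = 6
σ = (2, 1, 3): (-1) + 29 + 22 = 50
σ = (2, 3, 1): (-1) + (-4) + 11 = 6
σ = (3, 1, 2): 14 + 29 + 17 = 60
σ = (3, 2, 1): 14 + 20 + 11 = 45
Optimal value attained by: σ = (1, 3, 2).
Answer: det⊕(G) = 6; verdict: SINGULAR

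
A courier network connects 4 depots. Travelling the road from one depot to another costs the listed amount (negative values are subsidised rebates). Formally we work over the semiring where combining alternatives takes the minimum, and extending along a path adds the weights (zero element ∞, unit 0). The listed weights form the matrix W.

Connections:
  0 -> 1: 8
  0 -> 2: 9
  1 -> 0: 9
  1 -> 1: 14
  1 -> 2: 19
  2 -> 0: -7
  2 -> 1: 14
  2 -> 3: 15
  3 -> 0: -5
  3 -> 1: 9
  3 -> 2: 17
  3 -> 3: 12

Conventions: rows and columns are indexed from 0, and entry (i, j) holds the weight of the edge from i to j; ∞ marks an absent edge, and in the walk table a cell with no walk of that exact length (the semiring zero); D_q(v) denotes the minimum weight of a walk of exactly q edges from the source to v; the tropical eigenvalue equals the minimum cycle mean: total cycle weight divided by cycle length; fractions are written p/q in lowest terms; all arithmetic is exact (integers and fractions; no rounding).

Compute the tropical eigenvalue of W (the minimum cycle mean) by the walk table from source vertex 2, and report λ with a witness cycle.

q=0: [∞, ∞, 0, ∞]
q=1: [-7, 14, ∞, 15]
q=2: [10, 1, 2, 27]
q=3: [-5, 15, 19, 17]
q=4: [12, 3, 4, 29]
Optimal cycle mean attained by: cycle 0->2->0, total 9 + (-7), length 2.
Answer: λ = 1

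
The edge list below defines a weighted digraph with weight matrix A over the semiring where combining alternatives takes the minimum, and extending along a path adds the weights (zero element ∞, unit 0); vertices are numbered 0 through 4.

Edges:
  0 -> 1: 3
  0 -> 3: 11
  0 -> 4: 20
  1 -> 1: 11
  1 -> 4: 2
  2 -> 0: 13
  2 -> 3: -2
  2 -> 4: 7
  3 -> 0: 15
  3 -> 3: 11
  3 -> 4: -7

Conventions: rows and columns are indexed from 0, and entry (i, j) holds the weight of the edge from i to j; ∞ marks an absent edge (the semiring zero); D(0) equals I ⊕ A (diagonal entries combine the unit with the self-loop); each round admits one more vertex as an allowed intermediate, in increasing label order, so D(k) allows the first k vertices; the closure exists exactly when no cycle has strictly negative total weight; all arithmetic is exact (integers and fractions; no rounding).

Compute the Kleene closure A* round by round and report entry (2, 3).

D(0):
  [0, 3, ∞, 11, 20]
  [∞, 0, ∞, ∞, 2]
  [13, ∞, 0, -2, 7]
  [15, ∞, ∞, 0, -7]
  [∞, ∞, ∞, ∞, 0]
D(1):
  [0, 3, ∞, 11, 20]
  [∞, 0, ∞, ∞, 2]
  [13, 16, 0, -2, 7]
  [15, 18, ∞, 0, -7]
  [∞, ∞, ∞, ∞, 0]
D(2):
  [0, 3, ∞, 11, 5]
  [∞, 0, ∞, ∞, 2]
  [13, 16, 0, -2, 7]
  [15, 18, ∞, 0, -7]
  [∞, ∞, ∞, ∞, 0]
D(3):
  [0, 3, ∞, 11, 5]
  [∞, 0, ∞, ∞, 2]
  [13, 16, 0, -2, 7]
  [15, 18, ∞, 0, -7]
  [∞, ∞, ∞, ∞, 0]
D(4):
  [0, 3, ∞, 11, 4]
  [∞, 0, ∞, ∞, 2]
  [13, 16, 0, -2, -9]
  [15, 18, ∞, 0, -7]
  [∞, ∞, ∞, ∞, 0]
D(5):
  [0, 3, ∞, 11, 4]
  [∞, 0, ∞, ∞, 2]
  [13, 16, 0, -2, -9]
  [15, 18, ∞, 0, -7]
  [∞, ∞, ∞, ∞, 0]
Answer: A*[2][3] = -2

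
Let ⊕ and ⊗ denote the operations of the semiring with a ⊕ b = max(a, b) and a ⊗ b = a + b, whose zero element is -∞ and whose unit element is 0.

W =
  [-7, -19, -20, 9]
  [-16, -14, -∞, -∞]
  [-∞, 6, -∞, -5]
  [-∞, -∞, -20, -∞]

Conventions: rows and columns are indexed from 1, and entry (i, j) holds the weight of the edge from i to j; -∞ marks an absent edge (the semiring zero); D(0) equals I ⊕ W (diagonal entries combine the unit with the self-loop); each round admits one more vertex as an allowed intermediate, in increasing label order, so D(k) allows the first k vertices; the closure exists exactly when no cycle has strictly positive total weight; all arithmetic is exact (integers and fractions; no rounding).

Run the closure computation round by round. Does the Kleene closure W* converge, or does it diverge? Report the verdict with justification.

D(0):
  [0, -19, -20, 9]
  [-16, 0, -∞, -∞]
  [-∞, 6, 0, -5]
  [-∞, -∞, -20, 0]
D(1):
  [0, -19, -20, 9]
  [-16, 0, -36, -7]
  [-∞, 6, 0, -5]
  [-∞, -∞, -20, 0]
D(2):
  [0, -19, -20, 9]
  [-16, 0, -36, -7]
  [-10, 6, 0, -1]
  [-∞, -∞, -20, 0]
D(3):
  [0, -14, -20, 9]
  [-16, 0, -36, -7]
  [-10, 6, 0, -1]
  [-30, -14, -20, 0]
D(4):
  [0, -5, -11, 9]
  [-16, 0, -27, -7]
  [-10, 6, 0, -1]
  [-30, -14, -20, 0]
Key observation: every diagonal entry stays at the unit through all rounds, so no improving cycle exists.
Answer: CONVERGES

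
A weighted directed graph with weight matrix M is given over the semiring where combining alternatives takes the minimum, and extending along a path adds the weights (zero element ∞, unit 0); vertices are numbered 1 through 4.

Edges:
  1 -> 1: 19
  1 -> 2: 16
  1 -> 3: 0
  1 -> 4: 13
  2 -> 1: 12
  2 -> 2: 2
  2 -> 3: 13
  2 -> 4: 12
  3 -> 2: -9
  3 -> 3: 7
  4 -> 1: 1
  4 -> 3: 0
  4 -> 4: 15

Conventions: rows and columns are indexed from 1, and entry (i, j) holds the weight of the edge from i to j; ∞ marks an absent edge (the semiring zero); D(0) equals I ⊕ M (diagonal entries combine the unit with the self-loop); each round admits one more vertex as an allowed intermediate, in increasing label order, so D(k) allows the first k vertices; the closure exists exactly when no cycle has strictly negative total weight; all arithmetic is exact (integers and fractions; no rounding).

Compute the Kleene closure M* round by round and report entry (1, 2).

D(0):
  [0, 16, 0, 13]
  [12, 0, 13, 12]
  [∞, -9, 0, ∞]
  [1, ∞, 0, 0]
D(1):
  [0, 16, 0, 13]
  [12, 0, 12, 12]
  [∞, -9, 0, ∞]
  [1, 17, 0, 0]
D(2):
  [0, 16, 0, 13]
  [12, 0, 12, 12]
  [3, -9, 0, 3]
  [1, 17, 0, 0]
D(3):
  [0, -9, 0, 3]
  [12, 0, 12, 12]
  [3, -9, 0, 3]
  [1, -9, 0, 0]
D(4):
  [0, -9, 0, 3]
  [12, 0, 12, 12]
  [3, -9, 0, 3]
  [1, -9, 0, 0]
Answer: M*[1][2] = -9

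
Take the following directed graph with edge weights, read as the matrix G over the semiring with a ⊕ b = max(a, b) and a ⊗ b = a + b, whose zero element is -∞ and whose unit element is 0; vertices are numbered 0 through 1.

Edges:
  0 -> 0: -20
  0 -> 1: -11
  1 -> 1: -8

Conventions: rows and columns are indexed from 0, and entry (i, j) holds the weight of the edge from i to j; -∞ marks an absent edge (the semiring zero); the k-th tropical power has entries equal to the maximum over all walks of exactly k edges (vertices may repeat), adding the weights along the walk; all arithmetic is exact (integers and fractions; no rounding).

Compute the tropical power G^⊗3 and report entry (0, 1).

G^⊗2:
  [-40, -19]
  [-∞, -16]
G^⊗3:
  [-60, -27]
  [-∞, -24]
Key observation: the optimum is the walk 0->1->1->1, with weight (-11) + (-8) + (-8) = -27.
Optimal value attained by: walk 0->1->1->1.
Answer: (G^⊗3)[0][1] = -27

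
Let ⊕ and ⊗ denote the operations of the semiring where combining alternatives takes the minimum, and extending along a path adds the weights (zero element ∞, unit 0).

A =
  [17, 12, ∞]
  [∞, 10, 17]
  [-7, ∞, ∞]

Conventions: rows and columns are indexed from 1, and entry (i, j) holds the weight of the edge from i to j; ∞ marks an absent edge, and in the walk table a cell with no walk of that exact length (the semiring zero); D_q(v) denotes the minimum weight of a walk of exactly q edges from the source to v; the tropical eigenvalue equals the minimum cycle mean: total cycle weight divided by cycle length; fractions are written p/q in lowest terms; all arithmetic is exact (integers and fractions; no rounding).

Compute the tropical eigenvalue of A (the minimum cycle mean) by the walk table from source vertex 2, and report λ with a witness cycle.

q=0: [∞, 0, ∞]
q=1: [∞, 10, 17]
q=2: [10, 20, 27]
q=3: [20, 22, 37]
Optimal cycle mean attained by: cycle 1->2->3->1, total 12 + 17 + (-7), length 3.
Answer: λ = 22/3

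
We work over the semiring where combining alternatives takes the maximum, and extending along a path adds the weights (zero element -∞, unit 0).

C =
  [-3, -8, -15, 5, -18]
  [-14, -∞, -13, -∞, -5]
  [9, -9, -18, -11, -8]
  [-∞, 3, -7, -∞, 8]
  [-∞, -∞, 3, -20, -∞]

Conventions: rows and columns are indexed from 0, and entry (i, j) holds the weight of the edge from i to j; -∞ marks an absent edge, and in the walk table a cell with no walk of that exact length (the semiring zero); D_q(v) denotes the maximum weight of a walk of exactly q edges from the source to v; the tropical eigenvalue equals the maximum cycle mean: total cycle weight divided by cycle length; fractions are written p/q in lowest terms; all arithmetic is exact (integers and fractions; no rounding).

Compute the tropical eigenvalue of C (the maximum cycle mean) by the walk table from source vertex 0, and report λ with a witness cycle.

q=0: [0, -∞, -∞, -∞, -∞]
q=1: [-3, -8, -15, 5, -18]
q=2: [-6, 8, -2, 2, 13]
q=3: [7, 5, 16, -1, 10]
q=4: [25, 7, 13, 12, 8]
q=5: [22, 17, 11, 30, 20]
Optimal cycle mean attained by: cycle 0->3->4->2->0, total 5 + 8 + 3 + 9, length 4.
Answer: λ = 25/4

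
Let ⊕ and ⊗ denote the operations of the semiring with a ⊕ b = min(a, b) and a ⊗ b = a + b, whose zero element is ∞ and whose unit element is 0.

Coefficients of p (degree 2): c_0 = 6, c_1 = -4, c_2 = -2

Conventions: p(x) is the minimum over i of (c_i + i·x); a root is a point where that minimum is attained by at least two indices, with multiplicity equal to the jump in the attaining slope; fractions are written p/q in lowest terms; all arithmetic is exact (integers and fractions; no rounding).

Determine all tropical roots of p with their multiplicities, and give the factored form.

hull edge (i=0, c=6) to (i=1, c=-4): slope -10, span 1
hull edge (i=1, c=-4) to (i=2, c=-2): slope 2, span 1
Factored form: p(x) = -2 ⊗ (x ⊕ (-2)) ⊗ (x ⊕ 10)
Answer: roots = -2 (mult 1), 10 (mult 1)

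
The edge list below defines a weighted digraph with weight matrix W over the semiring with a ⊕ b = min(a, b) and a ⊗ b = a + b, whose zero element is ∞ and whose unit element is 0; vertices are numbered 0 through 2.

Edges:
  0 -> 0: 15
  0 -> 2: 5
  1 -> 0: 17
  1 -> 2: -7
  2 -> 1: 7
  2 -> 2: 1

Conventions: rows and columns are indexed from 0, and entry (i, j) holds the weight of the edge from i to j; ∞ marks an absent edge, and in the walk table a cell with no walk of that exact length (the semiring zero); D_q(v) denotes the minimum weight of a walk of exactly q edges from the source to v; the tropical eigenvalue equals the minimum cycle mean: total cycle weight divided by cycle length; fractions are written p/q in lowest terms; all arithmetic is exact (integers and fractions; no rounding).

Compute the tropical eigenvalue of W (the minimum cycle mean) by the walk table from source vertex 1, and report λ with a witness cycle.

q=0: [∞, 0, ∞]
q=1: [17, ∞, -7]
q=2: [32, 0, -6]
q=3: [17, 1, -7]
Optimal cycle mean attained by: cycle 1->2->1, total (-7) + 7, length 2.
Answer: λ = 0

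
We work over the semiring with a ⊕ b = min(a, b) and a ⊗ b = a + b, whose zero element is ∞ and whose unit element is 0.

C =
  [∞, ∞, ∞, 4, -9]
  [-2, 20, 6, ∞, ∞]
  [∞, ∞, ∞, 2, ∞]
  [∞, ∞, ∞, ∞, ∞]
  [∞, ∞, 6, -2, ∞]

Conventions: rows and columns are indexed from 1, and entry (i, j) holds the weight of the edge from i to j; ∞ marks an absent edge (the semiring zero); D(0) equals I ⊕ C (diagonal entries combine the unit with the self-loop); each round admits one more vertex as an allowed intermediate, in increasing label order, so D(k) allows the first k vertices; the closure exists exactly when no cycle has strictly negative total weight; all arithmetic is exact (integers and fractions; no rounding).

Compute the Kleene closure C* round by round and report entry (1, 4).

D(0):
  [0, ∞, ∞, 4, -9]
  [-2, 0, 6, ∞, ∞]
  [∞, ∞, 0, 2, ∞]
  [∞, ∞, ∞, 0, ∞]
  [∞, ∞, 6, -2, 0]
D(1):
  [0, ∞, ∞, 4, -9]
  [-2, 0, 6, 2, -11]
  [∞, ∞, 0, 2, ∞]
  [∞, ∞, ∞, 0, ∞]
  [∞, ∞, 6, -2, 0]
D(2):
  [0, ∞, ∞, 4, -9]
  [-2, 0, 6, 2, -11]
  [∞, ∞, 0, 2, ∞]
  [∞, ∞, ∞, 0, ∞]
  [∞, ∞, 6, -2, 0]
D(3):
  [0, ∞, ∞, 4, -9]
  [-2, 0, 6, 2, -11]
  [∞, ∞, 0, 2, ∞]
  [∞, ∞, ∞, 0, ∞]
  [∞, ∞, 6, -2, 0]
D(4):
  [0, ∞, ∞, 4, -9]
  [-2, 0, 6, 2, -11]
  [∞, ∞, 0, 2, ∞]
  [∞, ∞, ∞, 0, ∞]
  [∞, ∞, 6, -2, 0]
D(5):
  [0, ∞, -3, -11, -9]
  [-2, 0, -5, -13, -11]
  [∞, ∞, 0, 2, ∞]
  [∞, ∞, ∞, 0, ∞]
  [∞, ∞, 6, -2, 0]
Answer: C*[1][4] = -11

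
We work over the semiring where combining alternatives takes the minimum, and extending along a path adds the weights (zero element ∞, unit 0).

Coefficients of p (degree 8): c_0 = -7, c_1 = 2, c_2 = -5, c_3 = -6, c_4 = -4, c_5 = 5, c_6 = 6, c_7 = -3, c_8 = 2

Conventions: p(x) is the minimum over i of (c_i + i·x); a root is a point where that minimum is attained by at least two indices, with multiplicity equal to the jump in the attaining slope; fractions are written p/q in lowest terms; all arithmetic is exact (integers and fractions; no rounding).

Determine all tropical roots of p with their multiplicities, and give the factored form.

hull edge (i=0, c=-7) to (i=3, c=-6): slope 1/3, span 3
hull edge (i=3, c=-6) to (i=7, c=-3): slope 3/4, span 4
hull edge (i=7, c=-3) to (i=8, c=2): slope 5, span 1
Factored form: p(x) = 2 ⊗ (x ⊕ (-5)) ⊗ (x ⊕ (-3/4)) ⊗ (x ⊕ (-3/4)) ⊗ (x ⊕ (-3/4)) ⊗ (x ⊕ (-3/4)) ⊗ (x ⊕ (-1/3)) ⊗ (x ⊕ (-1/3)) ⊗ (x ⊕ (-1/3))
Answer: roots = -5 (mult 1), -3/4 (mult 4), -1/3 (mult 3)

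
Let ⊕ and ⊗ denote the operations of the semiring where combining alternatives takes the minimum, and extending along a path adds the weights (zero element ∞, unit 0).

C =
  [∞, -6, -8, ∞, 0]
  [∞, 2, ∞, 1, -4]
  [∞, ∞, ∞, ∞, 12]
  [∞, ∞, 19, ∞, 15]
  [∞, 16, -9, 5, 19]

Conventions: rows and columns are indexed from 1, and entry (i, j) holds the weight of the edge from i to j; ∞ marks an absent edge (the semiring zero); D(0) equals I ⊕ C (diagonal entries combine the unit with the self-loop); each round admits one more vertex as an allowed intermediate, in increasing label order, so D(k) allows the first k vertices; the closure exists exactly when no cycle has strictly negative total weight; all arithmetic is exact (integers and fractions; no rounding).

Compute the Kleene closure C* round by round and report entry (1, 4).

D(0):
  [0, -6, -8, ∞, 0]
  [∞, 0, ∞, 1, -4]
  [∞, ∞, 0, ∞, 12]
  [∞, ∞, 19, 0, 15]
  [∞, 16, -9, 5, 0]
D(1):
  [0, -6, -8, ∞, 0]
  [∞, 0, ∞, 1, -4]
  [∞, ∞, 0, ∞, 12]
  [∞, ∞, 19, 0, 15]
  [∞, 16, -9, 5, 0]
D(2):
  [0, -6, -8, -5, -10]
  [∞, 0, ∞, 1, -4]
  [∞, ∞, 0, ∞, 12]
  [∞, ∞, 19, 0, 15]
  [∞, 16, -9, 5, 0]
D(3):
  [0, -6, -8, -5, -10]
  [∞, 0, ∞, 1, -4]
  [∞, ∞, 0, ∞, 12]
  [∞, ∞, 19, 0, 15]
  [∞, 16, -9, 5, 0]
D(4):
  [0, -6, -8, -5, -10]
  [∞, 0, 20, 1, -4]
  [∞, ∞, 0, ∞, 12]
  [∞, ∞, 19, 0, 15]
  [∞, 16, -9, 5, 0]
D(5):
  [0, -6, -19, -5, -10]
  [∞, 0, -13, 1, -4]
  [∞, 28, 0, 17, 12]
  [∞, 31, 6, 0, 15]
  [∞, 16, -9, 5, 0]
Answer: C*[1][4] = -5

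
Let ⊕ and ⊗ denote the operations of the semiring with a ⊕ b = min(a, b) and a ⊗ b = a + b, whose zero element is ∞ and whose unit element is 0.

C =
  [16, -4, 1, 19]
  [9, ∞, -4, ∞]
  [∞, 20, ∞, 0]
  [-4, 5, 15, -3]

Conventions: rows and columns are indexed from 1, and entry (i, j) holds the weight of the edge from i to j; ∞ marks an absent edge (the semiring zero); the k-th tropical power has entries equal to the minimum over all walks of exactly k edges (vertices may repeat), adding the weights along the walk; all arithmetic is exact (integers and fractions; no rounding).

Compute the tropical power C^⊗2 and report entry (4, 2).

C^⊗2:
  [5, 12, -8, 1]
  [25, 5, 10, -4]
  [-4, 5, 15, -3]
  [-7, -8, -3, -6]
Key observation: the optimum is the walk 4->1->2, with weight (-4) + (-4) = -8.
Optimal value attained by: walk 4->1->2.
Answer: (C^⊗2)[4][2] = -8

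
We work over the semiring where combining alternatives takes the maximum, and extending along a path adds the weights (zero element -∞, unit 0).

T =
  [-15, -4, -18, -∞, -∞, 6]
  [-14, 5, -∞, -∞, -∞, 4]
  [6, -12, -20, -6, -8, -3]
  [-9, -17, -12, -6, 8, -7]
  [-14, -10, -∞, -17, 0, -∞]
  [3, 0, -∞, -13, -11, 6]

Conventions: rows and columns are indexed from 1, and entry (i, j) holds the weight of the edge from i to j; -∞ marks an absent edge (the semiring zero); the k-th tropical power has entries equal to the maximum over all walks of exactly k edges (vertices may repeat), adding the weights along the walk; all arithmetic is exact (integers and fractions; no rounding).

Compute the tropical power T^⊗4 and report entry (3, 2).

T^⊗2:
  [9, 6, -33, -7, -5, 12]
  [7, 10, -32, -9, -7, 10]
  [0, 2, -12, -12, 2, 12]
  [-4, -2, -18, -9, 8, -1]
  [-14, -5, -29, -17, 0, -6]
  [9, 6, -15, -7, -5, 12]
T^⊗3:
  [15, 12, -9, -1, 1, 18]
  [13, 15, -11, -3, -1, 16]
  [15, 12, -18, -1, 2, 18]
  [2, 3, -21, -9, 8, 5]
  [-3, 0, -29, -17, 0, 0]
  [15, 12, -9, -1, 1, 18]
T^⊗4:
  [21, 18, -3, 5, 7, 24]
  [19, 20, -5, 3, 5, 22]
  [21, 18, -3, 5, 7, 24]
  [8, 8, -16, -8, 8, 11]
  [3, 5, -21, -13, 0, 6]
  [21, 18, -3, 5, 7, 24]
Key observation: the optimum is the walk 3->1->6->6->2, with weight 6 + 6 + 6 + 0 = 18.
Optimal value attained by: walk 3->1->6->6->2.
Answer: (T^⊗4)[3][2] = 18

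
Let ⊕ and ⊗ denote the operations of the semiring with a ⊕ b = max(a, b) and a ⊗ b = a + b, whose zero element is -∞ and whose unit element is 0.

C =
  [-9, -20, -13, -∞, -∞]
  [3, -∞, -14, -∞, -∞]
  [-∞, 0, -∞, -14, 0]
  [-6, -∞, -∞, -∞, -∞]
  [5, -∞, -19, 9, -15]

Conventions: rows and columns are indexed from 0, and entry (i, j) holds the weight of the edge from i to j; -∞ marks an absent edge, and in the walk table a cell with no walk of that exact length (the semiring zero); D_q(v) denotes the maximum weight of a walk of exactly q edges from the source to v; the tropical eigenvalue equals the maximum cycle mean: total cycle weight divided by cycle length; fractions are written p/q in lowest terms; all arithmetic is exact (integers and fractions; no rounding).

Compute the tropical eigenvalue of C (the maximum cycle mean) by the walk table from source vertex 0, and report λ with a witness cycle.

q=0: [0, -∞, -∞, -∞, -∞]
q=1: [-9, -20, -13, -∞, -∞]
q=2: [-17, -13, -22, -27, -13]
q=3: [-8, -22, -27, -4, -22]
q=4: [-10, -27, -21, -13, -27]
q=5: [-19, -21, -23, -18, -21]
Optimal cycle mean attained by: cycle 0->2->4->3->0, total (-13) + 0 + 9 + (-6), length 4.
Answer: λ = -5/2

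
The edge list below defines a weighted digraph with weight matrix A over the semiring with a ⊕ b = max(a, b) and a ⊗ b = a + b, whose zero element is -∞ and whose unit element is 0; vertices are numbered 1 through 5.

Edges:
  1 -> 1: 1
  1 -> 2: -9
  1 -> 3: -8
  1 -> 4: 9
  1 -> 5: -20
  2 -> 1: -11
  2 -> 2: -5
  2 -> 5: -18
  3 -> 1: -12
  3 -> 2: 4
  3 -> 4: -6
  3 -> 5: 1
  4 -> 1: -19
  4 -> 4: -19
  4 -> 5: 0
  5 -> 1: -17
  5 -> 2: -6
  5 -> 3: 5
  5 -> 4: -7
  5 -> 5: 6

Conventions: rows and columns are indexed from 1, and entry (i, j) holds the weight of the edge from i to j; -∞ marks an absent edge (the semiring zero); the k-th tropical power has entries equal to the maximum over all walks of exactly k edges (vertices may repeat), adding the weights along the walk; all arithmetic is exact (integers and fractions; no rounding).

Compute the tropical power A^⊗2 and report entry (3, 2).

A^⊗2:
  [2, -4, -7, 10, 9]
  [-10, -10, -13, -2, -12]
  [-7, -1, 6, -3, 7]
  [-17, -6, 5, -7, 6]
  [-7, 9, 11, -1, 12]
Key observation: the optimum is the walk 3->2->2, with weight 4 + (-5) = -1.
Optimal value attained by: walk 3->2->2.
Answer: (A^⊗2)[3][2] = -1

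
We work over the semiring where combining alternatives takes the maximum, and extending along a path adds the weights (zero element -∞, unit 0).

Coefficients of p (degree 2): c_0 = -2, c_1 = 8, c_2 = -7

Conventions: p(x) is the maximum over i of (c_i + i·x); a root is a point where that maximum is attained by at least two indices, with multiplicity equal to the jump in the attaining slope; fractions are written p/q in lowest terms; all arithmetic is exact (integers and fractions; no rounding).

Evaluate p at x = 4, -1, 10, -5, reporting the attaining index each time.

p(4) = max(-2+0·4=-2, 8+1·4=12, -7+2·4=1) = 12 (attained by i=1)
p(-1) = max(-2+0·(-1)=-2, 8+1·(-1)=7, -7+2·(-1)=-9) = 7 (attained by i=1)
p(10) = max(-2+0·10=-2, 8+1·10=18, -7+2·10=13) = 18 (attained by i=1)
p(-5) = max(-2+0·(-5)=-2, 8+1·(-5)=3, -7+2·(-5)=-17) = 3 (attained by i=1)
Answer: p(4) = 12; p(-1) = 7; p(10) = 18; p(-5) = 3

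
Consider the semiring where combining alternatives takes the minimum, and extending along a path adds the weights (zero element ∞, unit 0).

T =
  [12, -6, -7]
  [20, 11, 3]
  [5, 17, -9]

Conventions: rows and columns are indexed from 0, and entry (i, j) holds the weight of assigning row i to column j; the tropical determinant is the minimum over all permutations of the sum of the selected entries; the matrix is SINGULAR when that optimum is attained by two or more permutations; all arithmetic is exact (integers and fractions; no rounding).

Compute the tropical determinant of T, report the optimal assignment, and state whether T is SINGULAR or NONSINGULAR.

σ = (0, 1, 2): 12 + 11 + (-9) = 14
σ = (0, 2, 1): 12 + 3 + 17 = 32
σ = (1, 0, 2): (-6) + 20 + (-9) = 5
σ = (1, 2, 0): (-6) + 3 + 5 = 2
σ = (2, 0, 1): (-7) + 20 + 17 = 30
σ = (2, 1, 0): (-7) + 11 + 5 = 9
Optimal value attained by: σ = (1, 2, 0).
Answer: det⊕(T) = 2; verdict: NONSINGULAR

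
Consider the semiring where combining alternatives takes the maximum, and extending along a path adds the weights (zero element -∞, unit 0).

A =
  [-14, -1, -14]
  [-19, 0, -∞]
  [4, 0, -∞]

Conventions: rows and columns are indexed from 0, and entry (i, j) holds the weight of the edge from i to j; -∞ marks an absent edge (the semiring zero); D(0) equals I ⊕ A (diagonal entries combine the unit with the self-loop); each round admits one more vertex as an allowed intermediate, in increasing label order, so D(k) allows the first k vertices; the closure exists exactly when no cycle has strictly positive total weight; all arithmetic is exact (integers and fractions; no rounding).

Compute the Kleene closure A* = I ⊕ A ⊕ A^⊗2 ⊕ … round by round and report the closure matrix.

D(0):
  [0, -1, -14]
  [-19, 0, -∞]
  [4, 0, 0]
D(1):
  [0, -1, -14]
  [-19, 0, -33]
  [4, 3, 0]
D(2):
  [0, -1, -14]
  [-19, 0, -33]
  [4, 3, 0]
D(3):
  [0, -1, -14]
  [-19, 0, -33]
  [4, 3, 0]
Answer: A* = [[0, -1, -14], [-19, 0, -33], [4, 3, 0]]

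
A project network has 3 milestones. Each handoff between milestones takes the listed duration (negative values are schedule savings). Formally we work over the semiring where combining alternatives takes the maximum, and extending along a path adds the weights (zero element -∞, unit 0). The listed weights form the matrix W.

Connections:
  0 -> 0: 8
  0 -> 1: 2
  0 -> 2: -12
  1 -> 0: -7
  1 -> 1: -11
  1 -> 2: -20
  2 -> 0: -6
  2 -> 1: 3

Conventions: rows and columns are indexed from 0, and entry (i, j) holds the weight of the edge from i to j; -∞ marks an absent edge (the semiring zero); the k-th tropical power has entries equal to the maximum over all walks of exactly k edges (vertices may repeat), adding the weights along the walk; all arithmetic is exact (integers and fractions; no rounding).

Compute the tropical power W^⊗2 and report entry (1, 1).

W^⊗2:
  [16, 10, -4]
  [1, -5, -19]
  [2, -4, -17]
Key observation: the optimum is the walk 1->0->1, with weight (-7) + 2 = -5.
Optimal value attained by: walk 1->0->1.
Answer: (W^⊗2)[1][1] = -5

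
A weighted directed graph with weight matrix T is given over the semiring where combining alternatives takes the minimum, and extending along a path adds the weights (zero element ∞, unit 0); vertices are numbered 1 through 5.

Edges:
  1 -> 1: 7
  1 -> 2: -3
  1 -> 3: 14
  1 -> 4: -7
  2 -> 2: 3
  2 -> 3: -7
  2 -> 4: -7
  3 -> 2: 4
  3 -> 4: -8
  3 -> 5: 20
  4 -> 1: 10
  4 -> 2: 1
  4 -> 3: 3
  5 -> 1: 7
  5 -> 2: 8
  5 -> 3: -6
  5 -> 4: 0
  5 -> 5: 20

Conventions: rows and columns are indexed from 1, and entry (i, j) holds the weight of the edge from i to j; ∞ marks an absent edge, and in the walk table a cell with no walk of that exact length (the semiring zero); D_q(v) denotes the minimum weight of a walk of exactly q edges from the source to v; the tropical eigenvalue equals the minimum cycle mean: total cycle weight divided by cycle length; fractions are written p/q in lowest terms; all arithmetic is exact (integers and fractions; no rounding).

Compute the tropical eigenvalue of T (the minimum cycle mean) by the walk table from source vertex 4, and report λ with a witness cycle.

q=0: [∞, ∞, ∞, 0, ∞]
q=1: [10, 1, 3, ∞, ∞]
q=2: [17, 4, -6, -6, 23]
q=3: [4, -5, -3, -14, 14]
q=4: [-4, -13, -12, -12, 17]
q=5: [-2, -11, -20, -20, 8]
Optimal cycle mean attained by: cycle 2->3->4->2, total (-7) + (-8) + 1, length 3.
Answer: λ = -14/3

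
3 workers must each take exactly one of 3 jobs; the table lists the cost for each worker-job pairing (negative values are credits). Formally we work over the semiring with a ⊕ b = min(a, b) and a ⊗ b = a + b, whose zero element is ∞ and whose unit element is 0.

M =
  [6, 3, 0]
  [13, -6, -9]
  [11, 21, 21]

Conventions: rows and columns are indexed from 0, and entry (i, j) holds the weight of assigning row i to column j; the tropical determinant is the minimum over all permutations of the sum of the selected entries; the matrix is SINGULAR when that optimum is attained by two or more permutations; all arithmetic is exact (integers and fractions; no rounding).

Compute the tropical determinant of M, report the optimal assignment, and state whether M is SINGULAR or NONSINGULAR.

σ = (0, 1, 2): 6 + (-6) + 21 = 21
σ = (0, 2, 1): 6 + (-9) + 21 = 18
σ = (1, 0, 2): 3 + 13 + 21 = 37
σ = (1, 2, 0): 3 + (-9) + 11 = 5
σ = (2, 0, 1): 0 + 13 + 21 = 34
σ = (2, 1, 0): 0 + (-6) + 11 = 5
Optimal value attained by: σ = (1, 2, 0).
Answer: det⊕(M) = 5; verdict: SINGULAR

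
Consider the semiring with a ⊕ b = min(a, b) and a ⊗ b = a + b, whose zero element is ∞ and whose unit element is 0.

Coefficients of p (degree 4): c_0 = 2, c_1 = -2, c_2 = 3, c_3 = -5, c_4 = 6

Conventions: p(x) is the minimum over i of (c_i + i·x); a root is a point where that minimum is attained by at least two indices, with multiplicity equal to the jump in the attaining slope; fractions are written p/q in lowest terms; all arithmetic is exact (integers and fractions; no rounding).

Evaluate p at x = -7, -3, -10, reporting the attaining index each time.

p(-7) = min(2+0·(-7)=2, -2+1·(-7)=-9, 3+2·(-7)=-11, -5+3·(-7)=-26, 6+4·(-7)=-22) = -26 (attained by i=3)
p(-3) = min(2+0·(-3)=2, -2+1·(-3)=-5, 3+2·(-3)=-3, -5+3·(-3)=-14, 6+4·(-3)=-6) = -14 (attained by i=3)
p(-10) = min(2+0·(-10)=2, -2+1·(-10)=-12, 3+2·(-10)=-17, -5+3·(-10)=-35, 6+4·(-10)=-34) = -35 (attained by i=3)
Answer: p(-7) = -26; p(-3) = -14; p(-10) = -35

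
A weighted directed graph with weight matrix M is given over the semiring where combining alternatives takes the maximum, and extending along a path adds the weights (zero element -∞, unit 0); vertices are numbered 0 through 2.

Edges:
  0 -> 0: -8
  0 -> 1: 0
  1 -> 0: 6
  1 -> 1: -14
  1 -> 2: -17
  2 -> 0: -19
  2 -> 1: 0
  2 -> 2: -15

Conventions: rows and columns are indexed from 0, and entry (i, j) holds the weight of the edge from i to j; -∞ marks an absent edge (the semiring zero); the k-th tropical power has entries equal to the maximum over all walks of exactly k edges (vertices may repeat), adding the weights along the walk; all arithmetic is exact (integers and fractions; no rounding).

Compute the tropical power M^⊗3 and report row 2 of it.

M^⊗2:
  [6, -8, -17]
  [-2, 6, -31]
  [6, -14, -17]
M^⊗3:
  [-2, 6, -25]
  [12, -2, -11]
  [-2, 6, -31]
Answer: row 2 of M^⊗3 = [-2, 6, -31]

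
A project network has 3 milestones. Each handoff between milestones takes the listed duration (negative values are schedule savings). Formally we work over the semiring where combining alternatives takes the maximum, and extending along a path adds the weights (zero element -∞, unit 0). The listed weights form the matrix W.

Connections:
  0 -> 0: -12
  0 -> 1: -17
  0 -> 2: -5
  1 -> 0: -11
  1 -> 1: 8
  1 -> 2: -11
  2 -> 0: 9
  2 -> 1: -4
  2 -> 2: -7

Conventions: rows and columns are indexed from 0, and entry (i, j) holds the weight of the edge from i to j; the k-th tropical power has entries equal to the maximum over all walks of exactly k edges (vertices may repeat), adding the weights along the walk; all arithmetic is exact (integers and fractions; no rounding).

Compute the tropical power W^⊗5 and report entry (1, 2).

W^⊗2:
  [4, -9, -12]
  [-2, 16, -3]
  [2, 4, 4]
W^⊗3:
  [-3, -1, -1]
  [6, 24, 5]
  [13, 12, -3]
W^⊗4:
  [8, 7, -8]
  [14, 32, 13]
  [6, 20, 8]
W^⊗5:
  [1, 15, 3]
  [22, 40, 21]
  [17, 28, 9]
Key observation: the optimum is the walk 1->1->1->1->1->2, with weight 8 + 8 + 8 + 8 + (-11) = 21.
Optimal value attained by: walk 1->1->1->1->1->2.
Answer: (W^⊗5)[1][2] = 21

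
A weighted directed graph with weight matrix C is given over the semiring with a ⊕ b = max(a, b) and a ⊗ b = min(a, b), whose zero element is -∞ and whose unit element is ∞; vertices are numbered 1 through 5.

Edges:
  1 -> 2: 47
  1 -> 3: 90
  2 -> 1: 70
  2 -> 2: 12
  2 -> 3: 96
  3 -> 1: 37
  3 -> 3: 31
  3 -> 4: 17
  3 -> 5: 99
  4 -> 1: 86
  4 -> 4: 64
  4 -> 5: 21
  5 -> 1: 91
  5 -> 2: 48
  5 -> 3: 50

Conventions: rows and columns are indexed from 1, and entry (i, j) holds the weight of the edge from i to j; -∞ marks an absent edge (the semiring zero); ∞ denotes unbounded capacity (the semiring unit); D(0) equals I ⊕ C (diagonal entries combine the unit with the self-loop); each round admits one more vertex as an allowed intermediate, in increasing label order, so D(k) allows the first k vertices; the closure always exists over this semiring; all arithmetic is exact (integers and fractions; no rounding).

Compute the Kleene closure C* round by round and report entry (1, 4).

D(0):
  [∞, 47, 90, -∞, -∞]
  [70, ∞, 96, -∞, -∞]
  [37, -∞, ∞, 17, 99]
  [86, -∞, -∞, ∞, 21]
  [91, 48, 50, -∞, ∞]
D(1):
  [∞, 47, 90, -∞, -∞]
  [70, ∞, 96, -∞, -∞]
  [37, 37, ∞, 17, 99]
  [86, 47, 86, ∞, 21]
  [91, 48, 90, -∞, ∞]
D(2):
  [∞, 47, 90, -∞, -∞]
  [70, ∞, 96, -∞, -∞]
  [37, 37, ∞, 17, 99]
  [86, 47, 86, ∞, 21]
  [91, 48, 90, -∞, ∞]
D(3):
  [∞, 47, 90, 17, 90]
  [70, ∞, 96, 17, 96]
  [37, 37, ∞, 17, 99]
  [86, 47, 86, ∞, 86]
  [91, 48, 90, 17, ∞]
D(4):
  [∞, 47, 90, 17, 90]
  [70, ∞, 96, 17, 96]
  [37, 37, ∞, 17, 99]
  [86, 47, 86, ∞, 86]
  [91, 48, 90, 17, ∞]
D(5):
  [∞, 48, 90, 17, 90]
  [91, ∞, 96, 17, 96]
  [91, 48, ∞, 17, 99]
  [86, 48, 86, ∞, 86]
  [91, 48, 90, 17, ∞]
Answer: C*[1][4] = 17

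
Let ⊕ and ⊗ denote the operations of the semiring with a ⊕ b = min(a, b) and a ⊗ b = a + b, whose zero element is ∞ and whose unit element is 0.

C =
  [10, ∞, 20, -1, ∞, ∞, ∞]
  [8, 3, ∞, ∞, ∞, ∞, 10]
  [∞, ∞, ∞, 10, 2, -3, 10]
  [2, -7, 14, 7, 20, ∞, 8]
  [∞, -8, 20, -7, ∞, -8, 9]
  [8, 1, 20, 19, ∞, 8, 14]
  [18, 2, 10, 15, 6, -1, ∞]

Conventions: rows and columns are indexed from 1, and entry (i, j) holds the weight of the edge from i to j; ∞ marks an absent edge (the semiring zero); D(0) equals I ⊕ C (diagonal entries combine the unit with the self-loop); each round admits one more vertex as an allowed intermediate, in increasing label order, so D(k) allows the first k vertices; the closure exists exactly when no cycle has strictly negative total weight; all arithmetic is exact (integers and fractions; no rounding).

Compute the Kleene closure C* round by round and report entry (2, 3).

D(0):
  [0, ∞, 20, -1, ∞, ∞, ∞]
  [8, 0, ∞, ∞, ∞, ∞, 10]
  [∞, ∞, 0, 10, 2, -3, 10]
  [2, -7, 14, 0, 20, ∞, 8]
  [∞, -8, 20, -7, 0, -8, 9]
  [8, 1, 20, 19, ∞, 0, 14]
  [18, 2, 10, 15, 6, -1, 0]
D(1):
  [0, ∞, 20, -1, ∞, ∞, ∞]
  [8, 0, 28, 7, ∞, ∞, 10]
  [∞, ∞, 0, 10, 2, -3, 10]
  [2, -7, 14, 0, 20, ∞, 8]
  [∞, -8, 20, -7, 0, -8, 9]
  [8, 1, 20, 7, ∞, 0, 14]
  [18, 2, 10, 15, 6, -1, 0]
D(2):
  [0, ∞, 20, -1, ∞, ∞, ∞]
  [8, 0, 28, 7, ∞, ∞, 10]
  [∞, ∞, 0, 10, 2, -3, 10]
  [1, -7, 14, 0, 20, ∞, 3]
  [0, -8, 20, -7, 0, -8, 2]
  [8, 1, 20, 7, ∞, 0, 11]
  [10, 2, 10, 9, 6, -1, 0]
D(3):
  [0, ∞, 20, -1, 22, 17, 30]
  [8, 0, 28, 7, 30, 25, 10]
  [∞, ∞, 0, 10, 2, -3, 10]
  [1, -7, 14, 0, 16, 11, 3]
  [0, -8, 20, -7, 0, -8, 2]
  [8, 1, 20, 7, 22, 0, 11]
  [10, 2, 10, 9, 6, -1, 0]
D(4):
  [0, -8, 13, -1, 15, 10, 2]
  [8, 0, 21, 7, 23, 18, 10]
  [11, 3, 0, 10, 2, -3, 10]
  [1, -7, 14, 0, 16, 11, 3]
  [-6, -14, 7, -7, 0, -8, -4]
  [8, 0, 20, 7, 22, 0, 10]
  [10, 2, 10, 9, 6, -1, 0]
D(5):
  [0, -8, 13, -1, 15, 7, 2]
  [8, 0, 21, 7, 23, 15, 10]
  [-4, -12, 0, -5, 2, -6, -2]
  [1, -7, 14, 0, 16, 8, 3]
  [-6, -14, 7, -7, 0, -8, -4]
  [8, 0, 20, 7, 22, 0, 10]
  [0, -8, 10, -1, 6, -2, 0]
D(6):
  [0, -8, 13, -1, 15, 7, 2]
  [8, 0, 21, 7, 23, 15, 10]
  [-4, -12, 0, -5, 2, -6, -2]
  [1, -7, 14, 0, 16, 8, 3]
  [-6, -14, 7, -7, 0, -8, -4]
  [8, 0, 20, 7, 22, 0, 10]
  [0, -8, 10, -1, 6, -2, 0]
D(7):
  [0, -8, 12, -1, 8, 0, 2]
  [8, 0, 20, 7, 16, 8, 10]
  [-4, -12, 0, -5, 2, -6, -2]
  [1, -7, 13, 0, 9, 1, 3]
  [-6, -14, 6, -7, 0, -8, -4]
  [8, 0, 20, 7, 16, 0, 10]
  [0, -8, 10, -1, 6, -2, 0]
Answer: C*[2][3] = 20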